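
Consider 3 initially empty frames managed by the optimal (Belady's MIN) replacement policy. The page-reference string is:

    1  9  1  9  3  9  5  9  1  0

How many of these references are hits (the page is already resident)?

5

1 → fault, frames (1)
9 → fault, frames (1 9)
1 → hit
9 → hit
3 → fault, frames (1 9 3)
9 → hit
5 → fault, evict 3, frames (1 9 5)
9 → hit
1 → hit
0 → fault, evict 5, frames (1 9 0)
Hits: 5.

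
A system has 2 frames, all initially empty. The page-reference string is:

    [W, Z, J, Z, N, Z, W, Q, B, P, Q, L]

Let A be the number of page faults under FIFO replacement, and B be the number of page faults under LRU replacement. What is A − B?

Under FIFO: F F F . F F F F F F F F → 11 faults.
Under LRU: F F F . F . F F F F F F → 10 faults.
A − B = 11 − 10 = 1.

1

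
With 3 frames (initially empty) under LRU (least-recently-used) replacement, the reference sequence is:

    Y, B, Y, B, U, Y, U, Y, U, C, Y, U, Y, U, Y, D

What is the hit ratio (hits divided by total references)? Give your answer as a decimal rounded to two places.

Y: fault, frames [Y]
B: fault, frames [Y, B]
Y: hit
B: hit
U: fault, frames [Y, B, U]
Y: hit
U: hit
Y: hit
U: hit
C: fault, evict B, frames [Y, U, C]
Y: hit
U: hit
Y: hit
U: hit
Y: hit
D: fault, evict C, frames [U, Y, D]
Hits: 11 of 16 references → 11/16 = 0.6875.

0.69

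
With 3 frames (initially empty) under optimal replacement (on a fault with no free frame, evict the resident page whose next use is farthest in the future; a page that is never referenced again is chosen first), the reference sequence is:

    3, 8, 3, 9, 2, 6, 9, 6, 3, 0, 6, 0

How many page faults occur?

6

3: miss, frames {3}
8: miss, frames {3,8}
3: hit
9: miss, frames {3,8,9}
2: miss, evict 8, frames {3,9,2}
6: miss, evict 2, frames {3,9,6}
9: hit
6: hit
3: hit
0: miss, evict 9, frames {3,6,0}
6: hit
0: hit
Page faults: 6.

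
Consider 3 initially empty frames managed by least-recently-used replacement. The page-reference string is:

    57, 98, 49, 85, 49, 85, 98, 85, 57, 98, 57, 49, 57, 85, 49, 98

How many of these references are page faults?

57 → miss, frames (57)
98 → miss, frames (57 98)
49 → miss, frames (57 98 49)
85 → miss, evict 57, frames (98 49 85)
49 → hit
85 → hit
98 → hit
85 → hit
57 → miss, evict 49, frames (98 85 57)
98 → hit
57 → hit
49 → miss, evict 85, frames (98 57 49)
57 → hit
85 → miss, evict 98, frames (49 57 85)
49 → hit
98 → miss, evict 57, frames (85 49 98)
Page faults: 8.

8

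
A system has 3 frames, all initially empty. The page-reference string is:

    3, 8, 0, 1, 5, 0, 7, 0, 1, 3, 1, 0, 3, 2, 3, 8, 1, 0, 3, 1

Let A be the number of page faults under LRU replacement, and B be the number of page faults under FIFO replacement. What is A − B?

Under LRU: F F F F F . F . F F . . . F . F F F F . → 13 faults.
Under FIFO: F F F F F . F F F F . . . F . F F F F . → 14 faults.
A − B = 13 − 14 = -1.

-1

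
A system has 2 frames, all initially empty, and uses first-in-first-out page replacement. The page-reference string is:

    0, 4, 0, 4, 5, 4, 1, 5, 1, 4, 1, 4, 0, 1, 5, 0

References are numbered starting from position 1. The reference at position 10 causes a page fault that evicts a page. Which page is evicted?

pos 1: 0 -> fault, frames [0]
pos 2: 4 -> fault, frames [0, 4]
pos 3: 0 -> hit
pos 4: 4 -> hit
pos 5: 5 -> fault, evict 0, frames [4, 5]
pos 6: 4 -> hit
pos 7: 1 -> fault, evict 4, frames [5, 1]
pos 8: 5 -> hit
pos 9: 1 -> hit
pos 10: 4 -> fault, evict 5, frames [1, 4]
At position 10, page 5 is evicted.

5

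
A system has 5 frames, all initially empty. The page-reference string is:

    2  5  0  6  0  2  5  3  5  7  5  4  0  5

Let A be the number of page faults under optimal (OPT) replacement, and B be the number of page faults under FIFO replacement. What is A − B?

Under OPT: F F F F . . . F . F . F . . → 7 faults.
Under FIFO: F F F F . . . F . F . F . F → 8 faults.
A − B = 7 − 8 = -1.

-1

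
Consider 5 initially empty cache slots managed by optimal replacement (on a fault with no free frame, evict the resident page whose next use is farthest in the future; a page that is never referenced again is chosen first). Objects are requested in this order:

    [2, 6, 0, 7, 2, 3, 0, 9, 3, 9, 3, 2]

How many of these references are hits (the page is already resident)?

6

2 → miss, frames (2)
6 → miss, frames (2 6)
0 → miss, frames (2 6 0)
7 → miss, frames (2 6 0 7)
2 → hit
3 → miss, frames (2 6 0 7 3)
0 → hit
9 → miss, evict 7, frames (2 6 0 3 9)
3 → hit
9 → hit
3 → hit
2 → hit
Hits: 6.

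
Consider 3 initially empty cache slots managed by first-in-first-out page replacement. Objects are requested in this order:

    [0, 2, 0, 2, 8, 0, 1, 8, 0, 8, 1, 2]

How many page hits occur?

0 -> miss, frames (0)
2 -> miss, frames (0 2)
0 -> hit
2 -> hit
8 -> miss, frames (0 2 8)
0 -> hit
1 -> miss, evict 0, frames (2 8 1)
8 -> hit
0 -> miss, evict 2, frames (8 1 0)
8 -> hit
1 -> hit
2 -> miss, evict 8, frames (1 0 2)
Hits: 6.

6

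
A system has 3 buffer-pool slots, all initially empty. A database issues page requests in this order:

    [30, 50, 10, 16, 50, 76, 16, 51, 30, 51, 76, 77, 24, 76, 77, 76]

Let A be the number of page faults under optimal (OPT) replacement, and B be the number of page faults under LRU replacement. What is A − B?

Under OPT: F F F F . F . F . . . F F . . . → 8 faults.
Under LRU: F F F F . F . F F . F F F . . . → 10 faults.
A − B = 8 − 10 = -2.

-2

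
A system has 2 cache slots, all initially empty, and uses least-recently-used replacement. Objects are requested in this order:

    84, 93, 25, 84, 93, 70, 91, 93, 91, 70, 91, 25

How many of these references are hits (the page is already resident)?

84: miss, frames [84]
93: miss, frames [84, 93]
25: miss, evict 84, frames [93, 25]
84: miss, evict 93, frames [25, 84]
93: miss, evict 25, frames [84, 93]
70: miss, evict 84, frames [93, 70]
91: miss, evict 93, frames [70, 91]
93: miss, evict 70, frames [91, 93]
91: hit
70: miss, evict 93, frames [91, 70]
91: hit
25: miss, evict 70, frames [91, 25]
Hits: 2.

2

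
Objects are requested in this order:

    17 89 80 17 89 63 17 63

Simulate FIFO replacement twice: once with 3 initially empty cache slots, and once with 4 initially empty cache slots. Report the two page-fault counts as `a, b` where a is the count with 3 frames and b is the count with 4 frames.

3 frames: F F F . . F F . → 5 faults.
4 frames: F F F . . F . . → 4 faults.
4 < 5: adding a frame reduced faults, as is typical.

5, 4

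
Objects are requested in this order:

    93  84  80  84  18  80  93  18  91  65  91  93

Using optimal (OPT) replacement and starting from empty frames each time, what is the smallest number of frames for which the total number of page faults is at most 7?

f=1: 12 faults
f=2: 8 faults
f=3: 6 faults
f=4: 6 faults
f=5: 6 faults
f=6: 6 faults
Smallest f with faults ≤ 7 is 3.

3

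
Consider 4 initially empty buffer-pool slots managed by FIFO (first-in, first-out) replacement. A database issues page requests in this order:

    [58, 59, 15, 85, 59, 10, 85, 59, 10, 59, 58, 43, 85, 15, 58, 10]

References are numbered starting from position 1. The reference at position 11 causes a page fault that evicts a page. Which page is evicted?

59

pos 1: 58 → miss, frames (58)
pos 2: 59 → miss, frames (58 59)
pos 3: 15 → miss, frames (58 59 15)
pos 4: 85 → miss, frames (58 59 15 85)
pos 5: 59 → hit
pos 6: 10 → miss, evict 58, frames (59 15 85 10)
pos 7: 85 → hit
pos 8: 59 → hit
pos 9: 10 → hit
pos 10: 59 → hit
pos 11: 58 → miss, evict 59, frames (15 85 10 58)
At position 11, page 59 is evicted.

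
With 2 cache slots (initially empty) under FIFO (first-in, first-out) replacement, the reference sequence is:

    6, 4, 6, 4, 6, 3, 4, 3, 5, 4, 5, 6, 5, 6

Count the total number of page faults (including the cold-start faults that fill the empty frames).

7

6 → fault, frames (6)
4 → fault, frames (6 4)
6 → hit
4 → hit
6 → hit
3 → fault, evict 6, frames (4 3)
4 → hit
3 → hit
5 → fault, evict 4, frames (3 5)
4 → fault, evict 3, frames (5 4)
5 → hit
6 → fault, evict 5, frames (4 6)
5 → fault, evict 4, frames (6 5)
6 → hit
Page faults: 7.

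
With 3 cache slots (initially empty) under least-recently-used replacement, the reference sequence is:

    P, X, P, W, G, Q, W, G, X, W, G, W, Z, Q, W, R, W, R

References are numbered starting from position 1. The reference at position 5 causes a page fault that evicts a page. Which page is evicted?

pos 1: P: fault, frames {P}
pos 2: X: fault, frames {P,X}
pos 3: P: hit
pos 4: W: fault, frames {X,P,W}
pos 5: G: fault, evict X, frames {P,W,G}
At position 5, page X is evicted.

X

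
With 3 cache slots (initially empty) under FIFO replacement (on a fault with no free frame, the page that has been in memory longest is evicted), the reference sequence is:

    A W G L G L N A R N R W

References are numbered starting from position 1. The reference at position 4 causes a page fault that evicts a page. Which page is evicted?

pos 1: A: miss, frames [A]
pos 2: W: miss, frames [A, W]
pos 3: G: miss, frames [A, W, G]
pos 4: L: miss, evict A, frames [W, G, L]
At position 4, page A is evicted.

A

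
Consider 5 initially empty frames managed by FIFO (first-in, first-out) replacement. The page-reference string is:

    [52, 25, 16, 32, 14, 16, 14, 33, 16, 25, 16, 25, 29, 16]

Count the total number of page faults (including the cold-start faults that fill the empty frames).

7

52 → fault, frames (52)
25 → fault, frames (52 25)
16 → fault, frames (52 25 16)
32 → fault, frames (52 25 16 32)
14 → fault, frames (52 25 16 32 14)
16 → hit
14 → hit
33 → fault, evict 52, frames (25 16 32 14 33)
16 → hit
25 → hit
16 → hit
25 → hit
29 → fault, evict 25, frames (16 32 14 33 29)
16 → hit
Page faults: 7.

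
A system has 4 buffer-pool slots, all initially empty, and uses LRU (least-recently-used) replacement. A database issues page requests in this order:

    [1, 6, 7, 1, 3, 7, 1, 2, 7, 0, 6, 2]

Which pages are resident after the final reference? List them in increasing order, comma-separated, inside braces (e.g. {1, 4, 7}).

{0, 2, 6, 7}

1 -> fault, frames [1]
6 -> fault, frames [1, 6]
7 -> fault, frames [1, 6, 7]
1 -> hit
3 -> fault, frames [6, 7, 1, 3]
7 -> hit
1 -> hit
2 -> fault, evict 6, frames [3, 7, 1, 2]
7 -> hit
0 -> fault, evict 3, frames [1, 2, 7, 0]
6 -> fault, evict 1, frames [2, 7, 0, 6]
2 -> hit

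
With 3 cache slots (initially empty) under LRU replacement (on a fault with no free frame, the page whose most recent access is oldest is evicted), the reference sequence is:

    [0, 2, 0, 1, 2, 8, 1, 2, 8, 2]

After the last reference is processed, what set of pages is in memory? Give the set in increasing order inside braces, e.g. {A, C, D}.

{1, 2, 8}

0 -> fault, frames {0}
2 -> fault, frames {0,2}
0 -> hit
1 -> fault, frames {2,0,1}
2 -> hit
8 -> fault, evict 0, frames {1,2,8}
1 -> hit
2 -> hit
8 -> hit
2 -> hit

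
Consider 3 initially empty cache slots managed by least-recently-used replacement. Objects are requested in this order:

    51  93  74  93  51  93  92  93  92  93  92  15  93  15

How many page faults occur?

51 -> fault, frames [51]
93 -> fault, frames [51, 93]
74 -> fault, frames [51, 93, 74]
93 -> hit
51 -> hit
93 -> hit
92 -> fault, evict 74, frames [51, 93, 92]
93 -> hit
92 -> hit
93 -> hit
92 -> hit
15 -> fault, evict 51, frames [93, 92, 15]
93 -> hit
15 -> hit
Page faults: 5.

5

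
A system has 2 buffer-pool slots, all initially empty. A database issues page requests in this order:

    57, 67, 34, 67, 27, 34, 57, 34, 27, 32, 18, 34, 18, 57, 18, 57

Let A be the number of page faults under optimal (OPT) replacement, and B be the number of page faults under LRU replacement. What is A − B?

Under OPT: F F F . F . F . F F F . . F . . → 9 faults.
Under LRU: F F F . F F F . F F F F . F . . → 11 faults.
A − B = 9 − 11 = -2.

-2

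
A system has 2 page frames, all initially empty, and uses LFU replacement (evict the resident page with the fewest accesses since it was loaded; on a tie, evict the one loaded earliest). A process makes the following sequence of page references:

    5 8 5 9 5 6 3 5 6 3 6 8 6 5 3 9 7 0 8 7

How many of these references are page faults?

5 -> miss, frames [5]
8 -> miss, frames [5, 8]
5 -> hit
9 -> miss, evict 8, frames [5, 9]
5 -> hit
6 -> miss, evict 9, frames [5, 6]
3 -> miss, evict 6, frames [5, 3]
5 -> hit
6 -> miss, evict 3, frames [5, 6]
3 -> miss, evict 6, frames [5, 3]
6 -> miss, evict 3, frames [5, 6]
8 -> miss, evict 6, frames [5, 8]
6 -> miss, evict 8, frames [5, 6]
5 -> hit
3 -> miss, evict 6, frames [5, 3]
9 -> miss, evict 3, frames [5, 9]
7 -> miss, evict 9, frames [5, 7]
0 -> miss, evict 7, frames [5, 0]
8 -> miss, evict 0, frames [5, 8]
7 -> miss, evict 8, frames [5, 7]
Page faults: 16.

16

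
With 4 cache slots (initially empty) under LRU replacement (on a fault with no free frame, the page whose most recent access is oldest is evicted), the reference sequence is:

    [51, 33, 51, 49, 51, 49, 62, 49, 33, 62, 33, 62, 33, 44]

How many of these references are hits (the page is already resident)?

9

51 → miss, frames [51]
33 → miss, frames [51, 33]
51 → hit
49 → miss, frames [33, 51, 49]
51 → hit
49 → hit
62 → miss, frames [33, 51, 49, 62]
49 → hit
33 → hit
62 → hit
33 → hit
62 → hit
33 → hit
44 → miss, evict 51, frames [49, 62, 33, 44]
Hits: 9.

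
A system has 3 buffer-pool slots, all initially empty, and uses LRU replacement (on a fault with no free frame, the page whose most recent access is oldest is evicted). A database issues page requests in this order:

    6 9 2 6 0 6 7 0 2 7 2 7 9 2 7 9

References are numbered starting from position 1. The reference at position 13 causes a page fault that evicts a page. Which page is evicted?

0

pos 1: 6 -> fault, frames {6}
pos 2: 9 -> fault, frames {6,9}
pos 3: 2 -> fault, frames {6,9,2}
pos 4: 6 -> hit
pos 5: 0 -> fault, evict 9, frames {2,6,0}
pos 6: 6 -> hit
pos 7: 7 -> fault, evict 2, frames {0,6,7}
pos 8: 0 -> hit
pos 9: 2 -> fault, evict 6, frames {7,0,2}
pos 10: 7 -> hit
pos 11: 2 -> hit
pos 12: 7 -> hit
pos 13: 9 -> fault, evict 0, frames {2,7,9}
At position 13, page 0 is evicted.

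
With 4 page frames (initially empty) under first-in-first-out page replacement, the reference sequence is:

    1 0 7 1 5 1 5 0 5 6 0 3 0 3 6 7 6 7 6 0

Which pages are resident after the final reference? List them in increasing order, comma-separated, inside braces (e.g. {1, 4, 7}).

1 → miss, frames (1)
0 → miss, frames (1 0)
7 → miss, frames (1 0 7)
1 → hit
5 → miss, frames (1 0 7 5)
1 → hit
5 → hit
0 → hit
5 → hit
6 → miss, evict 1, frames (0 7 5 6)
0 → hit
3 → miss, evict 0, frames (7 5 6 3)
0 → miss, evict 7, frames (5 6 3 0)
3 → hit
6 → hit
7 → miss, evict 5, frames (6 3 0 7)
6 → hit
7 → hit
6 → hit
0 → hit

{0, 3, 6, 7}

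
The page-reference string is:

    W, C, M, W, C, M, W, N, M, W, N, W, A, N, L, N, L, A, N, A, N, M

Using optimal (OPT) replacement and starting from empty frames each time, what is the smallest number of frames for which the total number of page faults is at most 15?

2

f=1: 22 faults
f=2: 11 faults
f=3: 7 faults
f=4: 6 faults
f=5: 6 faults
f=6: 6 faults
Smallest f with faults ≤ 15 is 2.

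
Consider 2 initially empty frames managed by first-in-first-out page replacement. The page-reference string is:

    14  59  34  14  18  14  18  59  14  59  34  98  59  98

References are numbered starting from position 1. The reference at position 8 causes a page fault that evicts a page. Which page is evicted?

14

pos 1: 14 -> fault, frames [14]
pos 2: 59 -> fault, frames [14, 59]
pos 3: 34 -> fault, evict 14, frames [59, 34]
pos 4: 14 -> fault, evict 59, frames [34, 14]
pos 5: 18 -> fault, evict 34, frames [14, 18]
pos 6: 14 -> hit
pos 7: 18 -> hit
pos 8: 59 -> fault, evict 14, frames [18, 59]
At position 8, page 14 is evicted.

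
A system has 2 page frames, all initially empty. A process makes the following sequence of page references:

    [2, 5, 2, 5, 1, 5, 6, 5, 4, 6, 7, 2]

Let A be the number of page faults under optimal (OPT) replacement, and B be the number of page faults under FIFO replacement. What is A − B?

Under OPT: F F . . F . F . F . F F → 7 faults.
Under FIFO: F F . . F . F F F F F F → 9 faults.
A − B = 7 − 9 = -2.

-2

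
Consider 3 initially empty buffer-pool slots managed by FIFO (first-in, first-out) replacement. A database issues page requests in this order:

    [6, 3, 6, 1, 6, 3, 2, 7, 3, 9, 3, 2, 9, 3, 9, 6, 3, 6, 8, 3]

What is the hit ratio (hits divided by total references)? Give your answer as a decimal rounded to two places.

6: miss, frames [6]
3: miss, frames [6, 3]
6: hit
1: miss, frames [6, 3, 1]
6: hit
3: hit
2: miss, evict 6, frames [3, 1, 2]
7: miss, evict 3, frames [1, 2, 7]
3: miss, evict 1, frames [2, 7, 3]
9: miss, evict 2, frames [7, 3, 9]
3: hit
2: miss, evict 7, frames [3, 9, 2]
9: hit
3: hit
9: hit
6: miss, evict 3, frames [9, 2, 6]
3: miss, evict 9, frames [2, 6, 3]
6: hit
8: miss, evict 2, frames [6, 3, 8]
3: hit
Hits: 9 of 20 references → 9/20 = 0.4500.

0.45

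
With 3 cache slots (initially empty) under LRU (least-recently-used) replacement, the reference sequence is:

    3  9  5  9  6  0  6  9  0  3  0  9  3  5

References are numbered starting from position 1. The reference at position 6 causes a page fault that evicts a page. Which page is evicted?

pos 1: 3 -> fault, frames [3]
pos 2: 9 -> fault, frames [3, 9]
pos 3: 5 -> fault, frames [3, 9, 5]
pos 4: 9 -> hit
pos 5: 6 -> fault, evict 3, frames [5, 9, 6]
pos 6: 0 -> fault, evict 5, frames [9, 6, 0]
At position 6, page 5 is evicted.

5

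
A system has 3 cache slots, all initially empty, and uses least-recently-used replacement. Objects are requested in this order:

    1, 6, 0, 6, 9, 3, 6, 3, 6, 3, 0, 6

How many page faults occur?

6

1: fault, frames [1]
6: fault, frames [1, 6]
0: fault, frames [1, 6, 0]
6: hit
9: fault, evict 1, frames [0, 6, 9]
3: fault, evict 0, frames [6, 9, 3]
6: hit
3: hit
6: hit
3: hit
0: fault, evict 9, frames [6, 3, 0]
6: hit
Page faults: 6.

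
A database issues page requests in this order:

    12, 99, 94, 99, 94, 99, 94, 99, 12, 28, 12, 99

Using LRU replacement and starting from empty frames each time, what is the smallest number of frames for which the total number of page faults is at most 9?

2

f=1: 12 faults
f=2: 6 faults
f=3: 4 faults
f=4: 4 faults
Smallest f with faults ≤ 9 is 2.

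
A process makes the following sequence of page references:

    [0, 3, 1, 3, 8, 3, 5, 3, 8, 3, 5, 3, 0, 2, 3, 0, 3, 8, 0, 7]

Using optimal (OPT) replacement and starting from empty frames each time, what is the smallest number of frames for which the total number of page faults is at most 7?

4

f=1: 20 faults
f=2: 12 faults
f=3: 9 faults
f=4: 7 faults
f=5: 7 faults
f=6: 7 faults
f=7: 7 faults
Smallest f with faults ≤ 7 is 4.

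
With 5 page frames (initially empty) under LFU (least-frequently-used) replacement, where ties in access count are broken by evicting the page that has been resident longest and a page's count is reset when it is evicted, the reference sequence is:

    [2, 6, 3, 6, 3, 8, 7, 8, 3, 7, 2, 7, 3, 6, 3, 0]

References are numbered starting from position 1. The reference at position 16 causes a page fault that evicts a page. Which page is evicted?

pos 1: 2: miss, frames {2}
pos 2: 6: miss, frames {2,6}
pos 3: 3: miss, frames {2,6,3}
pos 4: 6: hit
pos 5: 3: hit
pos 6: 8: miss, frames {2,6,3,8}
pos 7: 7: miss, frames {2,6,3,8,7}
pos 8: 8: hit
pos 9: 3: hit
pos 10: 7: hit
pos 11: 2: hit
pos 12: 7: hit
pos 13: 3: hit
pos 14: 6: hit
pos 15: 3: hit
pos 16: 0: miss, evict 2, frames {6,3,8,7,0}
At position 16, page 2 is evicted.

2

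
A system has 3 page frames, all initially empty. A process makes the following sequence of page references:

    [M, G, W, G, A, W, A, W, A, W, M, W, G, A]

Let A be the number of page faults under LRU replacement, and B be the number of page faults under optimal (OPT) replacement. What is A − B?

Under LRU: F F F . F . . . . . F . F F → 7 faults.
Under OPT: F F F . F . . . . . . . F . → 5 faults.
A − B = 7 − 5 = 2.

2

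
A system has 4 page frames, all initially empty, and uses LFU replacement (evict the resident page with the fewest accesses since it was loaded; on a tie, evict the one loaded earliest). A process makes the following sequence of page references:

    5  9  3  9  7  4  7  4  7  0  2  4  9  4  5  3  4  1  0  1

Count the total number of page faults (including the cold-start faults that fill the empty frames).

5 → miss, frames {5}
9 → miss, frames {5,9}
3 → miss, frames {5,9,3}
9 → hit
7 → miss, frames {5,9,3,7}
4 → miss, evict 5, frames {9,3,7,4}
7 → hit
4 → hit
7 → hit
0 → miss, evict 3, frames {9,7,4,0}
2 → miss, evict 0, frames {9,7,4,2}
4 → hit
9 → hit
4 → hit
5 → miss, evict 2, frames {9,7,4,5}
3 → miss, evict 5, frames {9,7,4,3}
4 → hit
1 → miss, evict 3, frames {9,7,4,1}
0 → miss, evict 1, frames {9,7,4,0}
1 → miss, evict 0, frames {9,7,4,1}
Page faults: 12.

12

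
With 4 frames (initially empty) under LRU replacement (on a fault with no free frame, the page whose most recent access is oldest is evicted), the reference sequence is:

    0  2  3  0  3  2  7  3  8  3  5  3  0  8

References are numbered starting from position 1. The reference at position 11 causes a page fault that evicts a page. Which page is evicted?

pos 1: 0 → fault, frames [0]
pos 2: 2 → fault, frames [0, 2]
pos 3: 3 → fault, frames [0, 2, 3]
pos 4: 0 → hit
pos 5: 3 → hit
pos 6: 2 → hit
pos 7: 7 → fault, frames [0, 3, 2, 7]
pos 8: 3 → hit
pos 9: 8 → fault, evict 0, frames [2, 7, 3, 8]
pos 10: 3 → hit
pos 11: 5 → fault, evict 2, frames [7, 8, 3, 5]
At position 11, page 2 is evicted.

2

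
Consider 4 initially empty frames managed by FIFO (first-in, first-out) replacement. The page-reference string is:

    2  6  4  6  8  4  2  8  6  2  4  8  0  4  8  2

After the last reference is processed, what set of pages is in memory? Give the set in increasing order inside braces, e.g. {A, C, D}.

2 -> fault, frames (2)
6 -> fault, frames (2 6)
4 -> fault, frames (2 6 4)
6 -> hit
8 -> fault, frames (2 6 4 8)
4 -> hit
2 -> hit
8 -> hit
6 -> hit
2 -> hit
4 -> hit
8 -> hit
0 -> fault, evict 2, frames (6 4 8 0)
4 -> hit
8 -> hit
2 -> fault, evict 6, frames (4 8 0 2)

{0, 2, 4, 8}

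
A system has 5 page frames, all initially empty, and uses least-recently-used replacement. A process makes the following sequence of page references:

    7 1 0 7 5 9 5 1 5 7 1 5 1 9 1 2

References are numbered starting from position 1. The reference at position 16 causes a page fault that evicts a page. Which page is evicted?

0

pos 1: 7 -> miss, frames (7)
pos 2: 1 -> miss, frames (7 1)
pos 3: 0 -> miss, frames (7 1 0)
pos 4: 7 -> hit
pos 5: 5 -> miss, frames (1 0 7 5)
pos 6: 9 -> miss, frames (1 0 7 5 9)
pos 7: 5 -> hit
pos 8: 1 -> hit
pos 9: 5 -> hit
pos 10: 7 -> hit
pos 11: 1 -> hit
pos 12: 5 -> hit
pos 13: 1 -> hit
pos 14: 9 -> hit
pos 15: 1 -> hit
pos 16: 2 -> miss, evict 0, frames (7 5 9 1 2)
At position 16, page 0 is evicted.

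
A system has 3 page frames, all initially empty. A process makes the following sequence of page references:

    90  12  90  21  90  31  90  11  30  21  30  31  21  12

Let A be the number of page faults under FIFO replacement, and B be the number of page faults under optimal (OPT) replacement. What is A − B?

3

Under FIFO: F F . F . F F F F F . F . F → 10 faults.
Under OPT: F F . F . F . F F . . . . F → 7 faults.
A − B = 10 − 7 = 3.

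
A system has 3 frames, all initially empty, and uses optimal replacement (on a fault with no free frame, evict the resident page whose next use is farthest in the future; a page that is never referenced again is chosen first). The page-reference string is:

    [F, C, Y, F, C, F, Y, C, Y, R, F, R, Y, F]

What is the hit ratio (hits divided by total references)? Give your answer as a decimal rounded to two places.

F -> fault, frames (F)
C -> fault, frames (F C)
Y -> fault, frames (F C Y)
F -> hit
C -> hit
F -> hit
Y -> hit
C -> hit
Y -> hit
R -> fault, evict C, frames (F Y R)
F -> hit
R -> hit
Y -> hit
F -> hit
Hits: 10 of 14 references → 10/14 = 0.7143.

0.71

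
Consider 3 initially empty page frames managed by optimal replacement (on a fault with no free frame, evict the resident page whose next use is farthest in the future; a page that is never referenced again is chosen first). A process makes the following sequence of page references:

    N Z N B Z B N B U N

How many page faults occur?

N: fault, frames (N)
Z: fault, frames (N Z)
N: hit
B: fault, frames (N Z B)
Z: hit
B: hit
N: hit
B: hit
U: fault, evict B, frames (N Z U)
N: hit
Page faults: 4.

4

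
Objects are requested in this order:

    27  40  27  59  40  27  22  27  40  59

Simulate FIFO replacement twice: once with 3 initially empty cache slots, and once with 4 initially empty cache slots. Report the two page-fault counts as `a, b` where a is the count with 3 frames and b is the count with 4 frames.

3 frames: F F . F . . F F F F → 7 faults.
4 frames: F F . F . . F . . . → 4 faults.
4 < 7: adding a frame reduced faults, as is typical.

7, 4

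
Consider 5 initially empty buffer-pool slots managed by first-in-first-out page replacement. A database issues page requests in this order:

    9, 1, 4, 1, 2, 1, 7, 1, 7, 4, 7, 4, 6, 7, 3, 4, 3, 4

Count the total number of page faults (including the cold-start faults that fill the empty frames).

9 -> miss, frames {9}
1 -> miss, frames {9,1}
4 -> miss, frames {9,1,4}
1 -> hit
2 -> miss, frames {9,1,4,2}
1 -> hit
7 -> miss, frames {9,1,4,2,7}
1 -> hit
7 -> hit
4 -> hit
7 -> hit
4 -> hit
6 -> miss, evict 9, frames {1,4,2,7,6}
7 -> hit
3 -> miss, evict 1, frames {4,2,7,6,3}
4 -> hit
3 -> hit
4 -> hit
Page faults: 7.

7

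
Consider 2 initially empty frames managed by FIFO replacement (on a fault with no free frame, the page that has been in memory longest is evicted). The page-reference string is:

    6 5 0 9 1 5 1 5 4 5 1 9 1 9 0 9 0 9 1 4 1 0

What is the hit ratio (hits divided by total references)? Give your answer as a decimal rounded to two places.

6 → miss, frames (6)
5 → miss, frames (6 5)
0 → miss, evict 6, frames (5 0)
9 → miss, evict 5, frames (0 9)
1 → miss, evict 0, frames (9 1)
5 → miss, evict 9, frames (1 5)
1 → hit
5 → hit
4 → miss, evict 1, frames (5 4)
5 → hit
1 → miss, evict 5, frames (4 1)
9 → miss, evict 4, frames (1 9)
1 → hit
9 → hit
0 → miss, evict 1, frames (9 0)
9 → hit
0 → hit
9 → hit
1 → miss, evict 9, frames (0 1)
4 → miss, evict 0, frames (1 4)
1 → hit
0 → miss, evict 1, frames (4 0)
Hits: 9 of 22 references → 9/22 = 0.4091.

0.41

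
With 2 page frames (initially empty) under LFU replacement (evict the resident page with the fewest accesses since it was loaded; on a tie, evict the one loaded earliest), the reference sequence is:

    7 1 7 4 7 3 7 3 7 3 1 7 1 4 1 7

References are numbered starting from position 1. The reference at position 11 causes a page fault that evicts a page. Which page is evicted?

pos 1: 7: miss, frames {7}
pos 2: 1: miss, frames {7,1}
pos 3: 7: hit
pos 4: 4: miss, evict 1, frames {7,4}
pos 5: 7: hit
pos 6: 3: miss, evict 4, frames {7,3}
pos 7: 7: hit
pos 8: 3: hit
pos 9: 7: hit
pos 10: 3: hit
pos 11: 1: miss, evict 3, frames {7,1}
At position 11, page 3 is evicted.

3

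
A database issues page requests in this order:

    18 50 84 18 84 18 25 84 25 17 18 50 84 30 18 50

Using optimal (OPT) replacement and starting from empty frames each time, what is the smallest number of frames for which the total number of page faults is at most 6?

4

f=1: 16 faults
f=2: 9 faults
f=3: 7 faults
f=4: 6 faults
f=5: 6 faults
f=6: 6 faults
Smallest f with faults ≤ 6 is 4.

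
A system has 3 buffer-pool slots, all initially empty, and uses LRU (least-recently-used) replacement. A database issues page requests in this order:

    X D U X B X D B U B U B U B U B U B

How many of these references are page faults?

6

X -> fault, frames (X)
D -> fault, frames (X D)
U -> fault, frames (X D U)
X -> hit
B -> fault, evict D, frames (U X B)
X -> hit
D -> fault, evict U, frames (B X D)
B -> hit
U -> fault, evict X, frames (D B U)
B -> hit
U -> hit
B -> hit
U -> hit
B -> hit
U -> hit
B -> hit
U -> hit
B -> hit
Page faults: 6.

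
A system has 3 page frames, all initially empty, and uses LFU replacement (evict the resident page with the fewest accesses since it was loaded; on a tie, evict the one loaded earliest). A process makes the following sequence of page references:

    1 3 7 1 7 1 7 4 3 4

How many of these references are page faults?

6

1 → fault, frames [1]
3 → fault, frames [1, 3]
7 → fault, frames [1, 3, 7]
1 → hit
7 → hit
1 → hit
7 → hit
4 → fault, evict 3, frames [1, 7, 4]
3 → fault, evict 4, frames [1, 7, 3]
4 → fault, evict 3, frames [1, 7, 4]
Page faults: 6.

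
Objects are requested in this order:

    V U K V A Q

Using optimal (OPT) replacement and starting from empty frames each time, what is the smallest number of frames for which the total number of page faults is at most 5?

f=1: 6 faults
f=2: 5 faults
f=3: 5 faults
f=4: 5 faults
f=5: 5 faults
Smallest f with faults ≤ 5 is 2.

2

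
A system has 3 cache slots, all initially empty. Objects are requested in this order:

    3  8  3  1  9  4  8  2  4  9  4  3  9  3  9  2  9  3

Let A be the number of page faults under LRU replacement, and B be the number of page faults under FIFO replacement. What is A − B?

-2

Under LRU: F F . F F F F F . F . F . . . F . . → 10 faults.
Under FIFO: F F . F F F F F . F F F . . . F F . → 12 faults.
A − B = 10 − 12 = -2.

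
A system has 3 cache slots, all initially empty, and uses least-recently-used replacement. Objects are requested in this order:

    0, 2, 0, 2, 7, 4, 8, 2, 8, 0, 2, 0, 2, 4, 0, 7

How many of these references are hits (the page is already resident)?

7

0 → miss, frames {0}
2 → miss, frames {0,2}
0 → hit
2 → hit
7 → miss, frames {0,2,7}
4 → miss, evict 0, frames {2,7,4}
8 → miss, evict 2, frames {7,4,8}
2 → miss, evict 7, frames {4,8,2}
8 → hit
0 → miss, evict 4, frames {2,8,0}
2 → hit
0 → hit
2 → hit
4 → miss, evict 8, frames {0,2,4}
0 → hit
7 → miss, evict 2, frames {4,0,7}
Hits: 7.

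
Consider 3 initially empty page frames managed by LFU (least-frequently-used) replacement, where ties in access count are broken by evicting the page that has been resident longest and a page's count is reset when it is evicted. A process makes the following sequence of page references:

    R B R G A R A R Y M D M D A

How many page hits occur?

5

R → miss, frames {R}
B → miss, frames {R,B}
R → hit
G → miss, frames {R,B,G}
A → miss, evict B, frames {R,G,A}
R → hit
A → hit
R → hit
Y → miss, evict G, frames {R,A,Y}
M → miss, evict Y, frames {R,A,M}
D → miss, evict M, frames {R,A,D}
M → miss, evict D, frames {R,A,M}
D → miss, evict M, frames {R,A,D}
A → hit
Hits: 5.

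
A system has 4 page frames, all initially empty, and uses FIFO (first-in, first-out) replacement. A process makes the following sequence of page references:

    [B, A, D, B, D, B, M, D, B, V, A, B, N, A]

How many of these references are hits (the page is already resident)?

6

B -> fault, frames {B}
A -> fault, frames {B,A}
D -> fault, frames {B,A,D}
B -> hit
D -> hit
B -> hit
M -> fault, frames {B,A,D,M}
D -> hit
B -> hit
V -> fault, evict B, frames {A,D,M,V}
A -> hit
B -> fault, evict A, frames {D,M,V,B}
N -> fault, evict D, frames {M,V,B,N}
A -> fault, evict M, frames {V,B,N,A}
Hits: 6.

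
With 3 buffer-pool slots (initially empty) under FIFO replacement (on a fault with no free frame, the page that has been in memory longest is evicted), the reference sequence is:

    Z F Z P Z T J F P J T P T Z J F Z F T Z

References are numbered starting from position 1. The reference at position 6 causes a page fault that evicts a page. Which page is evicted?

Z

pos 1: Z -> fault, frames {Z}
pos 2: F -> fault, frames {Z,F}
pos 3: Z -> hit
pos 4: P -> fault, frames {Z,F,P}
pos 5: Z -> hit
pos 6: T -> fault, evict Z, frames {F,P,T}
At position 6, page Z is evicted.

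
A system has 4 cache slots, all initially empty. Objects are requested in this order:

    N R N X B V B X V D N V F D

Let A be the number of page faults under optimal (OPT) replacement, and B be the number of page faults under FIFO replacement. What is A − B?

-1

Under OPT: F F . F F F . . . F . . F . → 7 faults.
Under FIFO: F F . F F F . . . F F . F . → 8 faults.
A − B = 7 − 8 = -1.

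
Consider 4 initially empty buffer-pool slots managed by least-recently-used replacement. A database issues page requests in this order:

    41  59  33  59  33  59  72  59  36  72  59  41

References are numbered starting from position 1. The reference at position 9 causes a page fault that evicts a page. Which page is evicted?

pos 1: 41 → fault, frames {41}
pos 2: 59 → fault, frames {41,59}
pos 3: 33 → fault, frames {41,59,33}
pos 4: 59 → hit
pos 5: 33 → hit
pos 6: 59 → hit
pos 7: 72 → fault, frames {41,33,59,72}
pos 8: 59 → hit
pos 9: 36 → fault, evict 41, frames {33,72,59,36}
At position 9, page 41 is evicted.

41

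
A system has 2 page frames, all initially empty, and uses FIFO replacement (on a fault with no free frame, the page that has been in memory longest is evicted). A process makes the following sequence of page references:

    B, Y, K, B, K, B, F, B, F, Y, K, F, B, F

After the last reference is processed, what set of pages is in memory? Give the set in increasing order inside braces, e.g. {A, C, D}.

B -> miss, frames (B)
Y -> miss, frames (B Y)
K -> miss, evict B, frames (Y K)
B -> miss, evict Y, frames (K B)
K -> hit
B -> hit
F -> miss, evict K, frames (B F)
B -> hit
F -> hit
Y -> miss, evict B, frames (F Y)
K -> miss, evict F, frames (Y K)
F -> miss, evict Y, frames (K F)
B -> miss, evict K, frames (F B)
F -> hit

{B, F}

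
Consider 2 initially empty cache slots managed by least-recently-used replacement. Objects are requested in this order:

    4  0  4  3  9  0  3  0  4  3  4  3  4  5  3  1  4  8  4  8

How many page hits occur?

4: fault, frames (4)
0: fault, frames (4 0)
4: hit
3: fault, evict 0, frames (4 3)
9: fault, evict 4, frames (3 9)
0: fault, evict 3, frames (9 0)
3: fault, evict 9, frames (0 3)
0: hit
4: fault, evict 3, frames (0 4)
3: fault, evict 0, frames (4 3)
4: hit
3: hit
4: hit
5: fault, evict 3, frames (4 5)
3: fault, evict 4, frames (5 3)
1: fault, evict 5, frames (3 1)
4: fault, evict 3, frames (1 4)
8: fault, evict 1, frames (4 8)
4: hit
8: hit
Hits: 7.

7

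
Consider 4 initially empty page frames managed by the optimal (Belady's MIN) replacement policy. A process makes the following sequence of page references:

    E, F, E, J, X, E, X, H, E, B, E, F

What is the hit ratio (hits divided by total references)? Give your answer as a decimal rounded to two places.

E → fault, frames [E]
F → fault, frames [E, F]
E → hit
J → fault, frames [E, F, J]
X → fault, frames [E, F, J, X]
E → hit
X → hit
H → fault, evict X, frames [E, F, J, H]
E → hit
B → fault, evict H, frames [E, F, J, B]
E → hit
F → hit
Hits: 6 of 12 references → 6/12 = 0.5000.

0.50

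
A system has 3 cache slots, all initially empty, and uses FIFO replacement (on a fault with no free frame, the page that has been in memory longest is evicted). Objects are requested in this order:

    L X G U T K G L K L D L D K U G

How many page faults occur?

L: fault, frames {L}
X: fault, frames {L,X}
G: fault, frames {L,X,G}
U: fault, evict L, frames {X,G,U}
T: fault, evict X, frames {G,U,T}
K: fault, evict G, frames {U,T,K}
G: fault, evict U, frames {T,K,G}
L: fault, evict T, frames {K,G,L}
K: hit
L: hit
D: fault, evict K, frames {G,L,D}
L: hit
D: hit
K: fault, evict G, frames {L,D,K}
U: fault, evict L, frames {D,K,U}
G: fault, evict D, frames {K,U,G}
Page faults: 12.

12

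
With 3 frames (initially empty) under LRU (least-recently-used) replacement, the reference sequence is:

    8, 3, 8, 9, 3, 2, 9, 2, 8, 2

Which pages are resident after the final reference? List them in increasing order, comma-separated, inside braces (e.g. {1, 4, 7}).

8 -> fault, frames {8}
3 -> fault, frames {8,3}
8 -> hit
9 -> fault, frames {3,8,9}
3 -> hit
2 -> fault, evict 8, frames {9,3,2}
9 -> hit
2 -> hit
8 -> fault, evict 3, frames {9,2,8}
2 -> hit

{2, 8, 9}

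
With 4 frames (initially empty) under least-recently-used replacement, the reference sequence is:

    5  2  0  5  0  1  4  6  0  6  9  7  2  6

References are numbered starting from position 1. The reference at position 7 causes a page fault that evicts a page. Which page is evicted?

2

pos 1: 5: fault, frames (5)
pos 2: 2: fault, frames (5 2)
pos 3: 0: fault, frames (5 2 0)
pos 4: 5: hit
pos 5: 0: hit
pos 6: 1: fault, frames (2 5 0 1)
pos 7: 4: fault, evict 2, frames (5 0 1 4)
At position 7, page 2 is evicted.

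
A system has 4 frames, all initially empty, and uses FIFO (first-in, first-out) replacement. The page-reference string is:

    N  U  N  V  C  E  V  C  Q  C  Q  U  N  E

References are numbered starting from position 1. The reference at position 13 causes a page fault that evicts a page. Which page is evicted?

pos 1: N -> fault, frames {N}
pos 2: U -> fault, frames {N,U}
pos 3: N -> hit
pos 4: V -> fault, frames {N,U,V}
pos 5: C -> fault, frames {N,U,V,C}
pos 6: E -> fault, evict N, frames {U,V,C,E}
pos 7: V -> hit
pos 8: C -> hit
pos 9: Q -> fault, evict U, frames {V,C,E,Q}
pos 10: C -> hit
pos 11: Q -> hit
pos 12: U -> fault, evict V, frames {C,E,Q,U}
pos 13: N -> fault, evict C, frames {E,Q,U,N}
At position 13, page C is evicted.

C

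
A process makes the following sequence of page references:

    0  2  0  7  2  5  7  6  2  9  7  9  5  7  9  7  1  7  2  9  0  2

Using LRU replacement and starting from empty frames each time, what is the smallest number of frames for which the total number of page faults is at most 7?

f=1: 22 faults
f=2: 18 faults
f=3: 13 faults
f=4: 10 faults
f=5: 8 faults
f=6: 8 faults
f=7: 7 faults
Smallest f with faults ≤ 7 is 7.

7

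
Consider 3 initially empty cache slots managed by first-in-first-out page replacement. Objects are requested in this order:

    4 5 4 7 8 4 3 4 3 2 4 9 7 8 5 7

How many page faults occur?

4: miss, frames (4)
5: miss, frames (4 5)
4: hit
7: miss, frames (4 5 7)
8: miss, evict 4, frames (5 7 8)
4: miss, evict 5, frames (7 8 4)
3: miss, evict 7, frames (8 4 3)
4: hit
3: hit
2: miss, evict 8, frames (4 3 2)
4: hit
9: miss, evict 4, frames (3 2 9)
7: miss, evict 3, frames (2 9 7)
8: miss, evict 2, frames (9 7 8)
5: miss, evict 9, frames (7 8 5)
7: hit
Page faults: 11.

11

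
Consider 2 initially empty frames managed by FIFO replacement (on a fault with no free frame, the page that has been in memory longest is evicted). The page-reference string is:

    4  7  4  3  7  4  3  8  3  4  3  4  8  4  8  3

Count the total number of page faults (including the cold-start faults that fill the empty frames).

4 -> fault, frames (4)
7 -> fault, frames (4 7)
4 -> hit
3 -> fault, evict 4, frames (7 3)
7 -> hit
4 -> fault, evict 7, frames (3 4)
3 -> hit
8 -> fault, evict 3, frames (4 8)
3 -> fault, evict 4, frames (8 3)
4 -> fault, evict 8, frames (3 4)
3 -> hit
4 -> hit
8 -> fault, evict 3, frames (4 8)
4 -> hit
8 -> hit
3 -> fault, evict 4, frames (8 3)
Page faults: 9.

9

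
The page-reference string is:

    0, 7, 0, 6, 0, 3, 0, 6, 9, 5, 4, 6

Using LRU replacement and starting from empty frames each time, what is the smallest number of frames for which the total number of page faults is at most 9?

2

f=1: 12 faults
f=2: 9 faults
f=3: 8 faults
f=4: 7 faults
f=5: 7 faults
f=6: 7 faults
f=7: 7 faults
Smallest f with faults ≤ 9 is 2.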